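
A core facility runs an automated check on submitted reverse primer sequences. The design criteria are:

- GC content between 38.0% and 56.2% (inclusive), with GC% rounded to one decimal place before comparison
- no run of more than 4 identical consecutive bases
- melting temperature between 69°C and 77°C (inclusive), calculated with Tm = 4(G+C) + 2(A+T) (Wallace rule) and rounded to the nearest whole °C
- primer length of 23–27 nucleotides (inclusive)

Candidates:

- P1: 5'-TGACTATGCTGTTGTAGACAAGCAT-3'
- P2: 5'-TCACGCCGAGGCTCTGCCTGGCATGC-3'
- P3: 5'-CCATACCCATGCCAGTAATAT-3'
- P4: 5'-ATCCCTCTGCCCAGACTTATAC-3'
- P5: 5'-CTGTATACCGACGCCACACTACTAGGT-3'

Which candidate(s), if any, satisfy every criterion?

P1 only.

P1 (25 nt, A=7 T=8 G=6 C=4): GC 10/25 = 40.0% ✓; longest run = 2 ✓; Tm = 2·15 + 4·10 = 70°C ✓; length 25 ✓ — passes.
P2 (26 nt, A=3 T=5 G=8 C=10): GC 18/26 = 69.2%, outside 38.0–56.2% ✗; longest run = 2 ✓; Tm = 2·8 + 4·18 = 88°C, outside 69–77°C ✗; length 26 ✓ — fails.
P3 (21 nt, A=7 T=5 G=2 C=7): GC 9/21 = 42.9% ✓; longest run = 3 ✓; Tm = 2·12 + 4·9 = 60°C, outside 69–77°C ✗; length 21, outside 23–27 ✗ — fails.
P4 (22 nt, A=5 T=6 G=2 C=9): GC 11/22 = 50.0% ✓; longest run = 3 ✓; Tm = 2·11 + 4·11 = 66°C, outside 69–77°C ✗; length 22, outside 23–27 ✗ — fails.
P5 (27 nt, A=7 T=6 G=5 C=9): GC 14/27 = 51.9% ✓; longest run = 2 ✓; Tm = 2·13 + 4·14 = 82°C, outside 69–77°C ✗; length 27 ✓ — fails.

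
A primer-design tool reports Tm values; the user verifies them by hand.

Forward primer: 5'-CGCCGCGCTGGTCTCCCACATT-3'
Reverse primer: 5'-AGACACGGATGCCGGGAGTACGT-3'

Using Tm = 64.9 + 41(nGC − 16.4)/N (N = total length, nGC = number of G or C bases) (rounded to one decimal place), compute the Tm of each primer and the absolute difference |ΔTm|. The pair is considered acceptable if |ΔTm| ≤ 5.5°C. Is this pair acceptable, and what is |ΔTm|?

|ΔTm| = 1.7°C; the pair is acceptable.

Forward: G+C = 15, N = 22 → Tm = 64.9 + 41·(15 − 16.4)/22 = 62.3°C.
Reverse: G+C = 14, N = 23 → Tm = 64.9 + 41·(14 − 16.4)/23 = 60.6°C.
|ΔTm| = |62.3 − 60.6| = 1.7°C, ≤ 5.5°C.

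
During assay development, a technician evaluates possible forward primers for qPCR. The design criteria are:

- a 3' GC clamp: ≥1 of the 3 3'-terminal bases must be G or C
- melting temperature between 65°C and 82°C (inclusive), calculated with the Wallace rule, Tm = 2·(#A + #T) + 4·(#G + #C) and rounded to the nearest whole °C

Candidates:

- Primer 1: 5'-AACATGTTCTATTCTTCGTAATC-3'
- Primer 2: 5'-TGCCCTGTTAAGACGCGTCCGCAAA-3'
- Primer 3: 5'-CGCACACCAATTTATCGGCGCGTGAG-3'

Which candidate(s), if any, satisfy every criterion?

Primer 3 only.

Primer 1 (23 nt, A=6 T=10 G=2 C=5): 3' end ATC has 1 G/C ✓; Tm = 2·16 + 4·7 = 60°C, outside 65–82°C ✗ — fails.
Primer 2 (25 nt, A=6 T=5 G=6 C=8): 3' end AAA has 0 G/C, need ≥1 ✗; Tm = 2·11 + 4·14 = 78°C ✓ — fails.
Primer 3 (26 nt, A=6 T=5 G=7 C=8): 3' end GAG has 2 G/C ✓; Tm = 2·11 + 4·15 = 82°C ✓ — passes.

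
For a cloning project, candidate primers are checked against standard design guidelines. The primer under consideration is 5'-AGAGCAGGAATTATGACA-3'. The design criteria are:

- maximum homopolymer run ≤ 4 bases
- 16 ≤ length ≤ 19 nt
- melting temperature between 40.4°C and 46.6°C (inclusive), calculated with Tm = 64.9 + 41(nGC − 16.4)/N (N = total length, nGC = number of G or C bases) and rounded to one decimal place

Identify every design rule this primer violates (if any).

Meets all criteria.

Base counts: A=8, T=3, G=5, C=2 (length 18).
homopolymer run: longest run = 2 ✓
length: length 18 ✓
Tm: Tm = 64.9 + 41·(7 − 16.4)/18 = 43.5°C ✓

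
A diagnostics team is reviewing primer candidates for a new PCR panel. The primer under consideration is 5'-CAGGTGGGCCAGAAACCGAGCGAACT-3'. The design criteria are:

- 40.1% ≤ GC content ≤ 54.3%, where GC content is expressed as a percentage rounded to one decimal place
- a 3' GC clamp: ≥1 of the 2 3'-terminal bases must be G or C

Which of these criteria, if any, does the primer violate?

Fails: GC content.

Base counts: A=8, T=2, G=9, C=7 (length 26).
GC content: GC 16/26 = 61.5%, outside 40.1–54.3% ✗
GC clamp: 3' end CT has 1 G/C ✓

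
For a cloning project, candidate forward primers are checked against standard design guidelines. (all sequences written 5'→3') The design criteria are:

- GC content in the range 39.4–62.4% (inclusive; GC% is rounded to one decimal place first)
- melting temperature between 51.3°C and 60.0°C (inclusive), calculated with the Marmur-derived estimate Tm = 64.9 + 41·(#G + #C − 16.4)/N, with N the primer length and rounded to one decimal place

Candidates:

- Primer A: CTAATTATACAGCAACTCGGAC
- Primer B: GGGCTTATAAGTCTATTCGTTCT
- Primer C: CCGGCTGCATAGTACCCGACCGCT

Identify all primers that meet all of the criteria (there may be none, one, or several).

None of the candidates satisfy all criteria.

Primer A (22 nt, A=8 T=5 G=3 C=6): GC 9/22 = 40.9% ✓; Tm = 64.9 + 41·(9 − 16.4)/22 = 51.1°C, outside 51.3–60.0°C ✗ — fails.
Primer B (23 nt, A=4 T=10 G=5 C=4): GC 9/23 = 39.1%, outside 39.4–62.4% ✗; Tm = 64.9 + 41·(9 − 16.4)/23 = 51.7°C ✓ — fails.
Primer C (24 nt, A=4 T=4 G=6 C=10): GC 16/24 = 66.7%, outside 39.4–62.4% ✗; Tm = 64.9 + 41·(16 − 16.4)/24 = 64.2°C, outside 51.3–60.0°C ✗ — fails.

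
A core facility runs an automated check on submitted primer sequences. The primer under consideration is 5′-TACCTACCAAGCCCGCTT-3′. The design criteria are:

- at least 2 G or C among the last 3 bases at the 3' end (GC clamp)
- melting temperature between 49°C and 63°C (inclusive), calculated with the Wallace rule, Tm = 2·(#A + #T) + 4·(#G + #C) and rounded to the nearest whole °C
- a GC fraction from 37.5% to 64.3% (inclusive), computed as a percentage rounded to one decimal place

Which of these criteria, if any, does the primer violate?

Fails: GC clamp.

Base counts: A=4, T=4, G=2, C=8 (length 18).
GC clamp: 3' end CTT has 1 G/C, need ≥2 ✗
Tm: Tm = 2·8 + 4·10 = 56°C ✓
GC content: GC 10/18 = 55.6% ✓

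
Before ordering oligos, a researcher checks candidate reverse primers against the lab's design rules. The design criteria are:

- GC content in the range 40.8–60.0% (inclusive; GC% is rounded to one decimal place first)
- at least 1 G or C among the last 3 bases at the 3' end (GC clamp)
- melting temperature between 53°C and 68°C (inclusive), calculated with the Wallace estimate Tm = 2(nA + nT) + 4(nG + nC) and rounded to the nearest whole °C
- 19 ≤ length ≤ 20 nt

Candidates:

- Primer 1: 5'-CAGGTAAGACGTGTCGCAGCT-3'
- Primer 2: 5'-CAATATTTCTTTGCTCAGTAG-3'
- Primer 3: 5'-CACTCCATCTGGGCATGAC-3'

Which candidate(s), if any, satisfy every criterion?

Primer 1 (21 nt, A=5 T=4 G=7 C=5): GC 12/21 = 57.1% ✓; 3' end GCT has 2 G/C ✓; Tm = 2·9 + 4·12 = 66°C ✓; length 21, outside 19–20 ✗ — fails.
Primer 2 (21 nt, A=5 T=9 G=3 C=4): GC 7/21 = 33.3%, outside 40.8–60.0% ✗; 3' end TAG has 1 G/C ✓; Tm = 2·14 + 4·7 = 56°C ✓; length 21, outside 19–20 ✗ — fails.
Primer 3 (19 nt, A=4 T=4 G=4 C=7): GC 11/19 = 57.9% ✓; 3' end GAC has 2 G/C ✓; Tm = 2·8 + 4·11 = 60°C ✓; length 19 ✓ — passes.

Primer 3 only.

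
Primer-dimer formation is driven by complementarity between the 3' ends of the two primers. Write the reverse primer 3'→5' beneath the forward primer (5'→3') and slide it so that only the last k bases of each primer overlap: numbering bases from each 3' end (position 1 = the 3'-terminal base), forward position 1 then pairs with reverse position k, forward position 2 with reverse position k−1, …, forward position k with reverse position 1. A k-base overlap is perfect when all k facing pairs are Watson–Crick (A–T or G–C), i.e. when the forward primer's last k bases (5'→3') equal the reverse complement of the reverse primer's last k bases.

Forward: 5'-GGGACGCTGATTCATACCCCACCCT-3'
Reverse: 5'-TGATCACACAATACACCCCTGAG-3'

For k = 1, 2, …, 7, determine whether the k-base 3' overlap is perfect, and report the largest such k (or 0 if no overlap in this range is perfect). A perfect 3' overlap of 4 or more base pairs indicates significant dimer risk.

Longest perfect overlap: 2 complementary base pairs; below the dimer-risk threshold (threshold 4).

Last 7 bases (5'→3') — forward …CCACCCT, reverse …CCCTGAG.
Reverse complement of the reverse primer's last 7 bases: CTCAGGG; its first k bases are the reverse complement of the reverse primer's last k bases, so a perfect k-base overlap needs the forward primer's last k bases to equal them.
Comparing (forward last k vs required): k=1: T vs C ✗; k=2: CT vs CT ✓; k=3: CCT vs CTC ✗; k=4: CCCT vs CTCA ✗; k=5: ACCCT vs CTCAG ✗; k=6: CACCCT vs CTCAGG ✗; k=7: CCACCCT vs CTCAGGG ✗.
Only k = 2 is perfect, so the longest perfect 3' overlap is 2.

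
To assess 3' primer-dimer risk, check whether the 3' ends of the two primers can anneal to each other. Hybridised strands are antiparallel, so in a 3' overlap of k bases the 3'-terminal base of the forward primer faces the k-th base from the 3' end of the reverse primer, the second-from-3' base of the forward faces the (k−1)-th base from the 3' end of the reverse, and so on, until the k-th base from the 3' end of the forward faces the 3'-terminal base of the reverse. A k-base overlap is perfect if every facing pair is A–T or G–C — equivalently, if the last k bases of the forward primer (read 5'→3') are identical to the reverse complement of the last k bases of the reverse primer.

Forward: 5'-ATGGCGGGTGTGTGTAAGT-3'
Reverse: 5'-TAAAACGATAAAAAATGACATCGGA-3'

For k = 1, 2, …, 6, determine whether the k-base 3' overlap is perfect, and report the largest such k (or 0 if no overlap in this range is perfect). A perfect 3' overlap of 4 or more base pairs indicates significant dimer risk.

Last 6 bases (5'→3') — forward …GTAAGT, reverse …ATCGGA.
Reverse complement of the reverse primer's last 6 bases: TCCGAT; its first k bases are the reverse complement of the reverse primer's last k bases, so a perfect k-base overlap needs the forward primer's last k bases to equal them.
Comparing (forward last k vs required): k=1: T vs T ✓; k=2: GT vs TC ✗; k=3: AGT vs TCC ✗; k=4: AAGT vs TCCG ✗; k=5: TAAGT vs TCCGA ✗; k=6: GTAAGT vs TCCGAT ✗.
Only k = 1 is perfect, so the longest perfect 3' overlap is 1.

Longest perfect overlap: 1 complementary base pair; below the dimer-risk threshold (threshold 4).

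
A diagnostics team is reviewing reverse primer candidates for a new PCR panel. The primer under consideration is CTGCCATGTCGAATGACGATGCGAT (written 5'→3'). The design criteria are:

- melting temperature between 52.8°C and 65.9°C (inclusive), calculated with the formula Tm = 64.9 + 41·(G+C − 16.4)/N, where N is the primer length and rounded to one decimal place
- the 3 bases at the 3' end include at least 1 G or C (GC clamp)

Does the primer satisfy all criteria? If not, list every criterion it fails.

Base counts: A=6, T=6, G=7, C=6 (length 25).
Tm: Tm = 64.9 + 41·(13 − 16.4)/25 = 59.3°C ✓
GC clamp: 3' end GAT has 1 G/C ✓

Meets all criteria.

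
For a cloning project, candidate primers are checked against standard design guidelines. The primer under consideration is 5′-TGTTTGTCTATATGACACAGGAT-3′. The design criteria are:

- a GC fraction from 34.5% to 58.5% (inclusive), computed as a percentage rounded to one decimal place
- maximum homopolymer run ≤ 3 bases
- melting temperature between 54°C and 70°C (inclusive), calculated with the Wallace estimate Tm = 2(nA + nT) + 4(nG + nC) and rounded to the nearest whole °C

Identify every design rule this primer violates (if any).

Meets all criteria.

Base counts: A=6, T=9, G=5, C=3 (length 23).
GC content: GC 8/23 = 34.8% ✓
homopolymer run: longest run = 3 ✓
Tm: Tm = 2·15 + 4·8 = 62°C ✓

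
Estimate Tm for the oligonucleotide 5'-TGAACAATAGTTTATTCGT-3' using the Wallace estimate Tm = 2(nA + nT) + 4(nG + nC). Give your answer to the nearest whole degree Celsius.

Base counts: A=6, T=8, G=3, C=2 (length 19).
Tm = 2·(6+8) + 4·(3+2) = 2·14 + 4·5 = 28 + 20 = 48°C.

48°C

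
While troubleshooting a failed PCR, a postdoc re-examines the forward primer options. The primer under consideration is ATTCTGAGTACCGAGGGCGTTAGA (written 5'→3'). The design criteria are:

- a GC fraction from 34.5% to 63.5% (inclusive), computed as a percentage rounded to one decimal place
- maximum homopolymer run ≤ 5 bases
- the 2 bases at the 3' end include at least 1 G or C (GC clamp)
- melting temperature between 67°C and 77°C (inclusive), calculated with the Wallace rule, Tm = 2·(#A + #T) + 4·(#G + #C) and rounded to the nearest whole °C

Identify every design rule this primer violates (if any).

Base counts: A=6, T=6, G=8, C=4 (length 24).
GC content: GC 12/24 = 50.0% ✓
homopolymer run: longest run = 3 ✓
GC clamp: 3' end GA has 1 G/C ✓
Tm: Tm = 2·12 + 4·12 = 72°C ✓

Meets all criteria.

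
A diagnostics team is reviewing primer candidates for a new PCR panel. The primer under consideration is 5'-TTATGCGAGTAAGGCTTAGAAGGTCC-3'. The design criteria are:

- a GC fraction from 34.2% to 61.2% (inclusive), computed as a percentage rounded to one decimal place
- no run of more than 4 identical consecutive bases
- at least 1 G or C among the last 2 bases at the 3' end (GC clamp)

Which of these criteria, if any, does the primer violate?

Meets all criteria.

Base counts: A=7, T=7, G=8, C=4 (length 26).
GC content: GC 12/26 = 46.2% ✓
homopolymer run: longest run = 2 ✓
GC clamp: 3' end CC has 2 G/C ✓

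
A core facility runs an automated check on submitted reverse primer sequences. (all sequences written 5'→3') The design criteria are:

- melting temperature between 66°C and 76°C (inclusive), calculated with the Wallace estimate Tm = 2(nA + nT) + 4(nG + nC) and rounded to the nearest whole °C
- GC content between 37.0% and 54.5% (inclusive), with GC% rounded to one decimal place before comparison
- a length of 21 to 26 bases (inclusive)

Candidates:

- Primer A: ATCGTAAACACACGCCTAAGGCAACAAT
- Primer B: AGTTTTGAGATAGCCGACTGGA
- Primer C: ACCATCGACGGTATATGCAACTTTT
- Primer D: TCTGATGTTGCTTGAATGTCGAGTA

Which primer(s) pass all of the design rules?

Primer C and Primer D.

Primer A (28 nt, A=12 T=4 G=4 C=8): Tm = 2·16 + 4·12 = 80°C, outside 66–76°C ✗; GC 12/28 = 42.9% ✓; length 28, outside 21–26 ✗ — fails.
Primer B (22 nt, A=6 T=6 G=7 C=3): Tm = 2·12 + 4·10 = 64°C, outside 66–76°C ✗; GC 10/22 = 45.5% ✓; length 22 ✓ — fails.
Primer C (25 nt, A=7 T=8 G=4 C=6): Tm = 2·15 + 4·10 = 70°C ✓; GC 10/25 = 40.0% ✓; length 25 ✓ — passes.
Primer D (25 nt, A=5 T=10 G=7 C=3): Tm = 2·15 + 4·10 = 70°C ✓; GC 10/25 = 40.0% ✓; length 25 ✓ — passes.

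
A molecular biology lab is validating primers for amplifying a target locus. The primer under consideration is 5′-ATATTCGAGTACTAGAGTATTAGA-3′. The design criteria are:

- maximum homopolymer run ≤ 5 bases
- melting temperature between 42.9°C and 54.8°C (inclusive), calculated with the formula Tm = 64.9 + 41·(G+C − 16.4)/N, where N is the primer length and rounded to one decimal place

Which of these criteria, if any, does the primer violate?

Meets all criteria.

Base counts: A=9, T=8, G=5, C=2 (length 24).
homopolymer run: longest run = 2 ✓
Tm: Tm = 64.9 + 41·(7 − 16.4)/24 = 48.8°C ✓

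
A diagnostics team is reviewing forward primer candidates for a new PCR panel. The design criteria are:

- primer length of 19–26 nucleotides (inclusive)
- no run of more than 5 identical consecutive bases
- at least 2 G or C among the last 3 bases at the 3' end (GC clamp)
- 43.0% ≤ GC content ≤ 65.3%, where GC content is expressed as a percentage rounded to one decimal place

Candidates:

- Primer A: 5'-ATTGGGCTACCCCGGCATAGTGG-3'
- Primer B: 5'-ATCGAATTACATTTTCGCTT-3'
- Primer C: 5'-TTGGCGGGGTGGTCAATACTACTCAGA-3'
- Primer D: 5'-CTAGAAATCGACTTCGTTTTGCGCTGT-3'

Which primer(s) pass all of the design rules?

Primer A only.

Primer A (23 nt, A=4 T=5 G=8 C=6): length 23 ✓; longest run = 4 ✓; 3' end TGG has 2 G/C ✓; GC 14/23 = 60.9% ✓ — passes.
Primer B (20 nt, A=5 T=9 G=2 C=4): length 20 ✓; longest run = 4 ✓; 3' end CTT has 1 G/C, need ≥2 ✗; GC 6/20 = 30.0%, outside 43.0–65.3% ✗ — fails.
Primer C (27 nt, A=6 T=7 G=9 C=5): length 27, outside 19–26 ✗; longest run = 4 ✓; 3' end AGA has 1 G/C, need ≥2 ✗; GC 14/27 = 51.9% ✓ — fails.
Primer D (27 nt, A=5 T=10 G=6 C=6): length 27, outside 19–26 ✗; longest run = 4 ✓; 3' end TGT has 1 G/C, need ≥2 ✗; GC 12/27 = 44.4% ✓ — fails.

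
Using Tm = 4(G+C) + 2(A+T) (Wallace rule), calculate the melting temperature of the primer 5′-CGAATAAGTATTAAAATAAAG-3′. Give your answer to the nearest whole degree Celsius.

50°C

Base counts: A=12, T=5, G=3, C=1 (length 21).
Tm = 2·(12+5) + 4·(3+1) = 2·17 + 4·4 = 34 + 16 = 50°C.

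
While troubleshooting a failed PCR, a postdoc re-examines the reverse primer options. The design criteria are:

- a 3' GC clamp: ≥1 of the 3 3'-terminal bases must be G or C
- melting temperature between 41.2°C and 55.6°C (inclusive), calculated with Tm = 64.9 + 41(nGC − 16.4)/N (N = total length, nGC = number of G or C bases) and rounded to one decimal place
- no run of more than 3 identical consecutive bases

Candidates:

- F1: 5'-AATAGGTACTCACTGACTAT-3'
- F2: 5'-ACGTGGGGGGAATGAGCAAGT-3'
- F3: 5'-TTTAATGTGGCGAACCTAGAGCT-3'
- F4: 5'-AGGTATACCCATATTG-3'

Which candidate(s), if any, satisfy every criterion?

F1 (20 nt, A=7 T=6 G=3 C=4): 3' end TAT has 0 G/C, need ≥1 ✗; Tm = 64.9 + 41·(7 − 16.4)/20 = 45.6°C ✓; longest run = 2 ✓ — fails.
F2 (21 nt, A=6 T=3 G=10 C=2): 3' end AGT has 1 G/C ✓; Tm = 64.9 + 41·(12 − 16.4)/21 = 56.3°C, outside 41.2–55.6°C ✗; longest run = 6, exceeds 3 ✗ — fails.
F3 (23 nt, A=6 T=7 G=6 C=4): 3' end GCT has 2 G/C ✓; Tm = 64.9 + 41·(10 − 16.4)/23 = 53.5°C ✓; longest run = 3 ✓ — passes.
F4 (16 nt, A=5 T=5 G=3 C=3): 3' end TTG has 1 G/C ✓; Tm = 64.9 + 41·(6 − 16.4)/16 = 38.3°C, outside 41.2–55.6°C ✗; longest run = 3 ✓ — fails.

F3 only.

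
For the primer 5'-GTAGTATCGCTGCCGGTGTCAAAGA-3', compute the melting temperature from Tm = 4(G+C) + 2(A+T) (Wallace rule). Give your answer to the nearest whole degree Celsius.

Base counts: A=6, T=6, G=8, C=5 (length 25).
Tm = 2·(6+6) + 4·(8+5) = 2·12 + 4·13 = 24 + 52 = 76°C.

76°C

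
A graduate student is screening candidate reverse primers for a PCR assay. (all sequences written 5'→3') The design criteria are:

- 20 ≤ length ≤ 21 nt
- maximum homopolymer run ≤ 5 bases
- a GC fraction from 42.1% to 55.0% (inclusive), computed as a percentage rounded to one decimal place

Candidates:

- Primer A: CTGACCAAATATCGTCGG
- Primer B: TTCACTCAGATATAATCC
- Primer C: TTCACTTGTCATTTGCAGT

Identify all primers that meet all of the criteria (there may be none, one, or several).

Primer A (18 nt, A=5 T=4 G=4 C=5): length 18, outside 20–21 ✗; longest run = 3 ✓; GC 9/18 = 50.0% ✓ — fails.
Primer B (18 nt, A=6 T=6 G=1 C=5): length 18, outside 20–21 ✗; longest run = 2 ✓; GC 6/18 = 33.3%, outside 42.1–55.0% ✗ — fails.
Primer C (19 nt, A=3 T=9 G=3 C=4): length 19, outside 20–21 ✗; longest run = 3 ✓; GC 7/19 = 36.8%, outside 42.1–55.0% ✗ — fails.

None of the candidates satisfy all criteria.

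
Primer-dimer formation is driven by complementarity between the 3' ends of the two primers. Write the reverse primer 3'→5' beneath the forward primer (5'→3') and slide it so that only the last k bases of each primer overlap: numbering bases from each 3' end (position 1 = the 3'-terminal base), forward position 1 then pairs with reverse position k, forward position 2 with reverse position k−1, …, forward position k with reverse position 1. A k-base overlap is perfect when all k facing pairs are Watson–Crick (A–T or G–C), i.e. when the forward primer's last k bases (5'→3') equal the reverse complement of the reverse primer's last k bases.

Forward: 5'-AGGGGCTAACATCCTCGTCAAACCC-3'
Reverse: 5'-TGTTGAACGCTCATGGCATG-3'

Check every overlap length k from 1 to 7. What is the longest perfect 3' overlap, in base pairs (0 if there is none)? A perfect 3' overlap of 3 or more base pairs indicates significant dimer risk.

Longest perfect overlap: 1 complementary base pair; below the dimer-risk threshold (threshold 3).

Last 7 bases (5'→3') — forward …CAAACCC, reverse …TGGCATG.
Reverse complement of the reverse primer's last 7 bases: CATGCCA; its first k bases are the reverse complement of the reverse primer's last k bases, so a perfect k-base overlap needs the forward primer's last k bases to equal them.
Comparing (forward last k vs required): k=1: C vs C ✓; k=2: CC vs CA ✗; k=3: CCC vs CAT ✗; k=4: ACCC vs CATG ✗; k=5: AACCC vs CATGC ✗; k=6: AAACCC vs CATGCC ✗; k=7: CAAACCC vs CATGCCA ✗.
Only k = 1 is perfect, so the longest perfect 3' overlap is 1.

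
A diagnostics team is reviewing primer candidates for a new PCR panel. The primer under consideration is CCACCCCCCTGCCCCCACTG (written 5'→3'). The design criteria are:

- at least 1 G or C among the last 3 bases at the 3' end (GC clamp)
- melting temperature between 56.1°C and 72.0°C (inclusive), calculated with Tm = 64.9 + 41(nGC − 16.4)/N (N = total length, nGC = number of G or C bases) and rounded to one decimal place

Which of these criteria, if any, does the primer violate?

Meets all criteria.

Base counts: A=2, T=2, G=2, C=14 (length 20).
GC clamp: 3' end CTG has 2 G/C ✓
Tm: Tm = 64.9 + 41·(16 − 16.4)/20 = 64.1°C ✓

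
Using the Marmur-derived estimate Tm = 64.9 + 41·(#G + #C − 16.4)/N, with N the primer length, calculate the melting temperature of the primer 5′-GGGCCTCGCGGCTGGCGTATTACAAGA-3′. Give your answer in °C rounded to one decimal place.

65.8°C

Base counts: A=5, T=5, G=10, C=7; G+C = 17, N = 27.
Tm = 64.9 + 41·(17 − 16.4)/27 = 64.9 + 24.60/27 = 65.8°C.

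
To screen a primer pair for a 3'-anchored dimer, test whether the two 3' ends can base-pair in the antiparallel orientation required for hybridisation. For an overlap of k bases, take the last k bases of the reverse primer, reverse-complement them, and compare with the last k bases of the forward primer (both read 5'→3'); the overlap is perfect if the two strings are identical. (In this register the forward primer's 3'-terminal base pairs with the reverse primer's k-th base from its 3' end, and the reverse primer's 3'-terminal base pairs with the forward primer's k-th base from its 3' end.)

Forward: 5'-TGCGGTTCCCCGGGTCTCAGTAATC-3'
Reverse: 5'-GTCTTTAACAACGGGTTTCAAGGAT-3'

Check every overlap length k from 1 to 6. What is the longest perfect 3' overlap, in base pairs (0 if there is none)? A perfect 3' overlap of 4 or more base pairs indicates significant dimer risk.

Longest perfect overlap: 3 complementary base pairs; below the dimer-risk threshold (threshold 4).

Last 6 bases (5'→3') — forward …GTAATC, reverse …AAGGAT.
Reverse complement of the reverse primer's last 6 bases: ATCCTT; its first k bases are the reverse complement of the reverse primer's last k bases, so a perfect k-base overlap needs the forward primer's last k bases to equal them.
Comparing (forward last k vs required): k=1: C vs A ✗; k=2: TC vs AT ✗; k=3: ATC vs ATC ✓; k=4: AATC vs ATCC ✗; k=5: TAATC vs ATCCT ✗; k=6: GTAATC vs ATCCTT ✗.
Only k = 3 is perfect, so the longest perfect 3' overlap is 3.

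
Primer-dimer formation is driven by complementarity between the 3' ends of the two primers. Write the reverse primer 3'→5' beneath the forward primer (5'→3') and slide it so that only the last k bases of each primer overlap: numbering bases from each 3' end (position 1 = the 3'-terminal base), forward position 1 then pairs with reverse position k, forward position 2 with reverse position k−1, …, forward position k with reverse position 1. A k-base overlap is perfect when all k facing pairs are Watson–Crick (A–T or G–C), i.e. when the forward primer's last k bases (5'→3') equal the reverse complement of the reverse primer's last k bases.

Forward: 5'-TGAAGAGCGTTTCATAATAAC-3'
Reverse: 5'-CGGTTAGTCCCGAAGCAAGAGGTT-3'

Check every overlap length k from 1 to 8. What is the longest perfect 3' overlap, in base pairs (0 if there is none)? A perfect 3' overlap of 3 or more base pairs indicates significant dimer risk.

Longest perfect overlap: 3 complementary base pairs; significant dimer risk (threshold 3).

Last 8 bases (5'→3') — forward …ATAATAAC, reverse …AAGAGGTT.
Reverse complement of the reverse primer's last 8 bases: AACCTCTT; its first k bases are the reverse complement of the reverse primer's last k bases, so a perfect k-base overlap needs the forward primer's last k bases to equal them.
Comparing (forward last k vs required): k=1: C vs A ✗; k=2: AC vs AA ✗; k=3: AAC vs AAC ✓; k=4: TAAC vs AACC ✗; k=5: ATAAC vs AACCT ✗; k=6: AATAAC vs AACCTC ✗; k=7: TAATAAC vs AACCTCT ✗; k=8: ATAATAAC vs AACCTCTT ✗.
Only k = 3 is perfect, so the longest perfect 3' overlap is 3.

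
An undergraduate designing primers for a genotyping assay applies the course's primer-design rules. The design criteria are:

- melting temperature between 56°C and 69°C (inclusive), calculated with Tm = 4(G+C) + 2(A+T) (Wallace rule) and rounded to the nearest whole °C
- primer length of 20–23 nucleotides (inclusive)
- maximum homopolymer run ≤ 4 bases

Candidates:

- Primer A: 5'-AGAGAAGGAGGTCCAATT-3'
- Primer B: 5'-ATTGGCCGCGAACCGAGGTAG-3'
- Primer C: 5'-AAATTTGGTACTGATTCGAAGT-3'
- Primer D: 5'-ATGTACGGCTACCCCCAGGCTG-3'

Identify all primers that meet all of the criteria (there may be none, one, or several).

Primer B and Primer C.

Primer A (18 nt, A=7 T=3 G=6 C=2): Tm = 2·10 + 4·8 = 52°C, outside 56–69°C ✗; length 18, outside 20–23 ✗; longest run = 2 ✓ — fails.
Primer B (21 nt, A=5 T=3 G=8 C=5): Tm = 2·8 + 4·13 = 68°C ✓; length 21 ✓; longest run = 2 ✓ — passes.
Primer C (22 nt, A=7 T=8 G=5 C=2): Tm = 2·15 + 4·7 = 58°C ✓; length 22 ✓; longest run = 3 ✓ — passes.
Primer D (22 nt, A=4 T=4 G=6 C=8): Tm = 2·8 + 4·14 = 72°C, outside 56–69°C ✗; length 22 ✓; longest run = 5, exceeds 4 ✗ — fails.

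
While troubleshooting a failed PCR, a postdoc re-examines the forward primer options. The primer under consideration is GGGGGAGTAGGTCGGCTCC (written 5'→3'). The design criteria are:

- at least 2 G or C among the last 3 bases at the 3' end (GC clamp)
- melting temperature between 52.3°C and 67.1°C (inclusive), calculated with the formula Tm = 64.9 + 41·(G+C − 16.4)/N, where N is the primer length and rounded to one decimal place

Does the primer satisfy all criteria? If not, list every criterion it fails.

Meets all criteria.

Base counts: A=2, T=3, G=10, C=4 (length 19).
GC clamp: 3' end TCC has 2 G/C ✓
Tm: Tm = 64.9 + 41·(14 − 16.4)/19 = 59.7°C ✓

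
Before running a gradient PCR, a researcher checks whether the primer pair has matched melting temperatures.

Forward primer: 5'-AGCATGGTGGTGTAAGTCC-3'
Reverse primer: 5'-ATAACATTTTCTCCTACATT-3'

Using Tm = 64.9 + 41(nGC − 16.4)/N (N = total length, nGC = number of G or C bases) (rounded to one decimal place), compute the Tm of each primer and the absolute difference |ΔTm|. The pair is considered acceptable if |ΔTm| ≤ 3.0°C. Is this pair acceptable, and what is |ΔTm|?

|ΔTm| = 9.6°C; the pair is not acceptable.

Forward: G+C = 10, N = 19 → Tm = 64.9 + 41·(10 − 16.4)/19 = 51.1°C.
Reverse: G+C = 5, N = 20 → Tm = 64.9 + 41·(5 − 16.4)/20 = 41.5°C.
|ΔTm| = |51.1 − 41.5| = 9.6°C, > 3.0°C.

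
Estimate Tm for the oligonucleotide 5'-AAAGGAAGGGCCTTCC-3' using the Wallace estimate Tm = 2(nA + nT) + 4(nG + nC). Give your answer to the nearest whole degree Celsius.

50°C

Base counts: A=5, T=2, G=5, C=4 (length 16).
Tm = 2·(5+2) + 4·(5+4) = 2·7 + 4·9 = 14 + 36 = 50°C.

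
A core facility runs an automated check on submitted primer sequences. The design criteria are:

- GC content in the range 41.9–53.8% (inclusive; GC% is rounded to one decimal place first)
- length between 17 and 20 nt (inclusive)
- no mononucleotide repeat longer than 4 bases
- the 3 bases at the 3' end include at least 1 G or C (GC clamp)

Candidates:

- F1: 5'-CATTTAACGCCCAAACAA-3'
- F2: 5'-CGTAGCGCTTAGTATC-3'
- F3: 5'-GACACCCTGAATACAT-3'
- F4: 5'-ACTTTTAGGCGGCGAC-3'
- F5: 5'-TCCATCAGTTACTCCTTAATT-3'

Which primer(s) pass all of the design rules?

F1 (18 nt, A=8 T=3 G=1 C=6): GC 7/18 = 38.9%, outside 41.9–53.8% ✗; length 18 ✓; longest run = 3 ✓; 3' end CAA has 1 G/C ✓ — fails.
F2 (16 nt, A=3 T=5 G=4 C=4): GC 8/16 = 50.0% ✓; length 16, outside 17–20 ✗; longest run = 2 ✓; 3' end ATC has 1 G/C ✓ — fails.
F3 (16 nt, A=6 T=3 G=2 C=5): GC 7/16 = 43.8% ✓; length 16, outside 17–20 ✗; longest run = 3 ✓; 3' end CAT has 1 G/C ✓ — fails.
F4 (16 nt, A=3 T=4 G=5 C=4): GC 9/16 = 56.3%, outside 41.9–53.8% ✗; length 16, outside 17–20 ✗; longest run = 4 ✓; 3' end GAC has 2 G/C ✓ — fails.
F5 (21 nt, A=5 T=9 G=1 C=6): GC 7/21 = 33.3%, outside 41.9–53.8% ✗; length 21, outside 17–20 ✗; longest run = 2 ✓; 3' end ATT has 0 G/C, need ≥1 ✗ — fails.

None of the candidates satisfy all criteria.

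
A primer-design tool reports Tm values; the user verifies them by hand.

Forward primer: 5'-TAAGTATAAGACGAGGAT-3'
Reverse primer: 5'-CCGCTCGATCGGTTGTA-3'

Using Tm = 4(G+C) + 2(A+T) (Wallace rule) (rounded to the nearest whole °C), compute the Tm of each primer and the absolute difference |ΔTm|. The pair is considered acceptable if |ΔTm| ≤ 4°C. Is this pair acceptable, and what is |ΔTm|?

Forward: A=8 T=4 G=5 C=1 → Tm = 2·12 + 4·6 = 48°C.
Reverse: A=2 T=5 G=5 C=5 → Tm = 2·7 + 4·10 = 54°C.
|ΔTm| = |48 − 54| = 6°C, > 4°C.

|ΔTm| = 6°C; the pair is not acceptable.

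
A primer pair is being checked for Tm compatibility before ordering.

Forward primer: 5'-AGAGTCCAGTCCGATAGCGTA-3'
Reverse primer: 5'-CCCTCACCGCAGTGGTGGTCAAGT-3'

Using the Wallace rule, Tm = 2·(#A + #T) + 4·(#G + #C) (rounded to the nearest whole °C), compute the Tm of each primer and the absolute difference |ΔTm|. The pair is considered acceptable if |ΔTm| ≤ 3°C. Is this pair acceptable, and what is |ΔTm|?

|ΔTm| = 14°C; the pair is not acceptable.

Forward: A=6 T=4 G=6 C=5 → Tm = 2·10 + 4·11 = 64°C.
Reverse: A=4 T=5 G=7 C=8 → Tm = 2·9 + 4·15 = 78°C.
|ΔTm| = |64 − 78| = 14°C, > 3°C.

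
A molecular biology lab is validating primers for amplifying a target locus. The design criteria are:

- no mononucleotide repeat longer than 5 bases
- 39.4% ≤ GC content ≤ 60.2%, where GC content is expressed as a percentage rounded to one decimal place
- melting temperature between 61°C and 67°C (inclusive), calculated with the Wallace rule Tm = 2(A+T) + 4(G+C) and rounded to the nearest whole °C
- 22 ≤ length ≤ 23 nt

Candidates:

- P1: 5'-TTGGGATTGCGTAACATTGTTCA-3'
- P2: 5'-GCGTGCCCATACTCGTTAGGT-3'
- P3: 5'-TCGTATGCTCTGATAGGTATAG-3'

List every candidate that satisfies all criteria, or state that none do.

P1 (23 nt, A=5 T=9 G=6 C=3): longest run = 3 ✓; GC 9/23 = 39.1%, outside 39.4–60.2% ✗; Tm = 2·14 + 4·9 = 64°C ✓; length 23 ✓ — fails.
P2 (21 nt, A=3 T=6 G=6 C=6): longest run = 3 ✓; GC 12/21 = 57.1% ✓; Tm = 2·9 + 4·12 = 66°C ✓; length 21, outside 22–23 ✗ — fails.
P3 (22 nt, A=5 T=8 G=6 C=3): longest run = 2 ✓; GC 9/22 = 40.9% ✓; Tm = 2·13 + 4·9 = 62°C ✓; length 22 ✓ — passes.

P3 only.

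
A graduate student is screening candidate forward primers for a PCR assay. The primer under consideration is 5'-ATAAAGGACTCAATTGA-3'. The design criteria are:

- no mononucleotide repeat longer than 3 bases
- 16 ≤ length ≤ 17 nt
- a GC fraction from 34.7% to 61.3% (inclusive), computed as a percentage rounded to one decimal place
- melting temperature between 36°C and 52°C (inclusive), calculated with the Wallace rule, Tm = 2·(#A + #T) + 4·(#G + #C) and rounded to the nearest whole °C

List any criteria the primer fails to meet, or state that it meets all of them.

Fails: GC content.

Base counts: A=8, T=4, G=3, C=2 (length 17).
homopolymer run: longest run = 3 ✓
length: length 17 ✓
GC content: GC 5/17 = 29.4%, outside 34.7–61.3% ✗
Tm: Tm = 2·12 + 4·5 = 44°C ✓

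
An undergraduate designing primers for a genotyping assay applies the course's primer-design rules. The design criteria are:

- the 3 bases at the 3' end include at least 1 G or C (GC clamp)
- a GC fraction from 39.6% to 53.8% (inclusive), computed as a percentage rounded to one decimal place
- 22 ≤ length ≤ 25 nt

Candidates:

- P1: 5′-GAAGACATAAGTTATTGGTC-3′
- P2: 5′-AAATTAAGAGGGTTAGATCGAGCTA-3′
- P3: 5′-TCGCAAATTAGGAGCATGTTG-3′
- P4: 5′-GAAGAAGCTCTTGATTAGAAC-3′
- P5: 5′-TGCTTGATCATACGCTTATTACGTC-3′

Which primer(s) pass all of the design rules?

P5 only.

P1 (20 nt, A=7 T=6 G=5 C=2): 3' end GTC has 2 G/C ✓; GC 7/20 = 35.0%, outside 39.6–53.8% ✗; length 20, outside 22–25 ✗ — fails.
P2 (25 nt, A=10 T=6 G=7 C=2): 3' end CTA has 1 G/C ✓; GC 9/25 = 36.0%, outside 39.6–53.8% ✗; length 25 ✓ — fails.
P3 (21 nt, A=6 T=6 G=6 C=3): 3' end TTG has 1 G/C ✓; GC 9/21 = 42.9% ✓; length 21, outside 22–25 ✗ — fails.
P4 (21 nt, A=8 T=5 G=5 C=3): 3' end AAC has 1 G/C ✓; GC 8/21 = 38.1%, outside 39.6–53.8% ✗; length 21, outside 22–25 ✗ — fails.
P5 (25 nt, A=5 T=10 G=4 C=6): 3' end GTC has 2 G/C ✓; GC 10/25 = 40.0% ✓; length 25 ✓ — passes.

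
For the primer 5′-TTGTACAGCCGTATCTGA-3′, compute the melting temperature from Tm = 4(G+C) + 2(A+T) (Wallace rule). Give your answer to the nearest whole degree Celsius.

Base counts: A=4, T=6, G=4, C=4 (length 18).
Tm = 2·(4+6) + 4·(4+4) = 2·10 + 4·8 = 20 + 32 = 52°C.

52°C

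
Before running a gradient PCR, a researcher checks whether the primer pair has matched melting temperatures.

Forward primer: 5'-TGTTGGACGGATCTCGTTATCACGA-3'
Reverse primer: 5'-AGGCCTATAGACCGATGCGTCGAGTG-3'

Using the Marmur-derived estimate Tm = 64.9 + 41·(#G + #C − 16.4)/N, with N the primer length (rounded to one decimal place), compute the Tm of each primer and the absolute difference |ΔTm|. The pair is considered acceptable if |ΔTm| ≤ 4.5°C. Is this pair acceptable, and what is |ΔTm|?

|ΔTm| = 5.0°C; the pair is not acceptable.

Forward: G+C = 12, N = 25 → Tm = 64.9 + 41·(12 − 16.4)/25 = 57.7°C.
Reverse: G+C = 15, N = 26 → Tm = 64.9 + 41·(15 − 16.4)/26 = 62.7°C.
|ΔTm| = |57.7 − 62.7| = 5.0°C, > 4.5°C.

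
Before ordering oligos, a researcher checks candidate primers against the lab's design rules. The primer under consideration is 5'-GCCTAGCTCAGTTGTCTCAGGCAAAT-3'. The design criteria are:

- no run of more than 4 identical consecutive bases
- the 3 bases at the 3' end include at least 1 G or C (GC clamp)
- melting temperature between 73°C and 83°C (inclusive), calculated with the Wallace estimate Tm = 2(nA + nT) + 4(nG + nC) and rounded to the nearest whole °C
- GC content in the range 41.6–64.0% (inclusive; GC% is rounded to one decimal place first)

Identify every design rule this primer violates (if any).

Fails: GC clamp.

Base counts: A=6, T=7, G=6, C=7 (length 26).
homopolymer run: longest run = 3 ✓
GC clamp: 3' end AAT has 0 G/C, need ≥1 ✗
Tm: Tm = 2·13 + 4·13 = 78°C ✓
GC content: GC 13/26 = 50.0% ✓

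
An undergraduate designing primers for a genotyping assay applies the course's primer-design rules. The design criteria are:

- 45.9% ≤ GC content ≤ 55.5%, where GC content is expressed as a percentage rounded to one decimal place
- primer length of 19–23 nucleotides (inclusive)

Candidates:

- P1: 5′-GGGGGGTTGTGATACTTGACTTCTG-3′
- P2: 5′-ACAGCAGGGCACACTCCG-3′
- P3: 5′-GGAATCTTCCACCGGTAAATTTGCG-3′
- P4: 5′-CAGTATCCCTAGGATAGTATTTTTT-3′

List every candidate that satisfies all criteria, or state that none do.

P1 (25 nt, A=3 T=9 G=10 C=3): GC 13/25 = 52.0% ✓; length 25, outside 19–23 ✗ — fails.
P2 (18 nt, A=5 T=1 G=5 C=7): GC 12/18 = 66.7%, outside 45.9–55.5% ✗; length 18, outside 19–23 ✗ — fails.
P3 (25 nt, A=6 T=7 G=6 C=6): GC 12/25 = 48.0% ✓; length 25, outside 19–23 ✗ — fails.
P4 (25 nt, A=6 T=11 G=4 C=4): GC 8/25 = 32.0%, outside 45.9–55.5% ✗; length 25, outside 19–23 ✗ — fails.

None of the candidates satisfy all criteria.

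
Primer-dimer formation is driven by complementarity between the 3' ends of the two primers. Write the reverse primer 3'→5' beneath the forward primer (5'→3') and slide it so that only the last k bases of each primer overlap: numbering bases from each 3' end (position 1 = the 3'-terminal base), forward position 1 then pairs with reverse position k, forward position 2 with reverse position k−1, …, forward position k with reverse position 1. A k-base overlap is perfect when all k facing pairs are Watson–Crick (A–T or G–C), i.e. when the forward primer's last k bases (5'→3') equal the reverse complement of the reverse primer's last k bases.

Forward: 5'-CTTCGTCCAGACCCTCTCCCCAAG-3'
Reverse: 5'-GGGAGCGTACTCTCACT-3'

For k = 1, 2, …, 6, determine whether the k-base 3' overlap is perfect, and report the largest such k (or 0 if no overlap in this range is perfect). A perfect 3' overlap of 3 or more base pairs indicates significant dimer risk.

Last 6 bases (5'→3') — forward …CCCAAG, reverse …CTCACT.
Reverse complement of the reverse primer's last 6 bases: AGTGAG; its first k bases are the reverse complement of the reverse primer's last k bases, so a perfect k-base overlap needs the forward primer's last k bases to equal them.
Comparing (forward last k vs required): k=1: G vs A ✗; k=2: AG vs AG ✓; k=3: AAG vs AGT ✗; k=4: CAAG vs AGTG ✗; k=5: CCAAG vs AGTGA ✗; k=6: CCCAAG vs AGTGAG ✗.
Only k = 2 is perfect, so the longest perfect 3' overlap is 2.

Longest perfect overlap: 2 complementary base pairs; below the dimer-risk threshold (threshold 3).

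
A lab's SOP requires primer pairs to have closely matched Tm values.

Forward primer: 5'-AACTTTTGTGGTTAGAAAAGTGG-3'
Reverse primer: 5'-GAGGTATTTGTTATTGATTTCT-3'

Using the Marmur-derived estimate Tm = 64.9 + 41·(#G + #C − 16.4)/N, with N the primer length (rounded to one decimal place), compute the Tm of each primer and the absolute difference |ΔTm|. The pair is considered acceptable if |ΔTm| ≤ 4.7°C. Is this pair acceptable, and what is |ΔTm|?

Forward: G+C = 8, N = 23 → Tm = 64.9 + 41·(8 − 16.4)/23 = 49.9°C.
Reverse: G+C = 6, N = 22 → Tm = 64.9 + 41·(6 − 16.4)/22 = 45.5°C.
|ΔTm| = |49.9 − 45.5| = 4.4°C, ≤ 4.7°C.

|ΔTm| = 4.4°C; the pair is acceptable.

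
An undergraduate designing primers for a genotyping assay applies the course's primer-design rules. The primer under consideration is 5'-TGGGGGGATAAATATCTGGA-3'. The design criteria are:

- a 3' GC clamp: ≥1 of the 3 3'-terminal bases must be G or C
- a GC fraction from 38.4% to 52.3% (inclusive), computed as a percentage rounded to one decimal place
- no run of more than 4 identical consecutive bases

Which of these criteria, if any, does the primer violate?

Fails: homopolymer run.

Base counts: A=6, T=5, G=8, C=1 (length 20).
GC clamp: 3' end GGA has 2 G/C ✓
GC content: GC 9/20 = 45.0% ✓
homopolymer run: longest run = 6, exceeds 4 ✗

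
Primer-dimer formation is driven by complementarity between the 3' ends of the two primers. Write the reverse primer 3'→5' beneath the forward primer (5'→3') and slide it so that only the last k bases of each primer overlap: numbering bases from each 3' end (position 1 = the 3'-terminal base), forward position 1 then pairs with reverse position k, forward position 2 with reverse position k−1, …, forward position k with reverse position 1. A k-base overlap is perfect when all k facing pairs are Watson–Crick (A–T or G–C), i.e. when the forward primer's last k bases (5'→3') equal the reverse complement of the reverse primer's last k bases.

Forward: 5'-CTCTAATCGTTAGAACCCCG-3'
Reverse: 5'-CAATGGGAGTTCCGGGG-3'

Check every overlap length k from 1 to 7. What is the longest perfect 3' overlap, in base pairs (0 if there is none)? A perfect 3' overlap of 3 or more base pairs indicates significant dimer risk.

Longest perfect overlap: 5 complementary base pairs; significant dimer risk (threshold 3).

Last 7 bases (5'→3') — forward …AACCCCG, reverse …TCCGGGG.
Reverse complement of the reverse primer's last 7 bases: CCCCGGA; its first k bases are the reverse complement of the reverse primer's last k bases, so a perfect k-base overlap needs the forward primer's last k bases to equal them.
Comparing (forward last k vs required): k=1: G vs C ✗; k=2: CG vs CC ✗; k=3: CCG vs CCC ✗; k=4: CCCG vs CCCC ✗; k=5: CCCCG vs CCCCG ✓; k=6: ACCCCG vs CCCCGG ✗; k=7: AACCCCG vs CCCCGGA ✗.
Only k = 5 is perfect, so the longest perfect 3' overlap is 5.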